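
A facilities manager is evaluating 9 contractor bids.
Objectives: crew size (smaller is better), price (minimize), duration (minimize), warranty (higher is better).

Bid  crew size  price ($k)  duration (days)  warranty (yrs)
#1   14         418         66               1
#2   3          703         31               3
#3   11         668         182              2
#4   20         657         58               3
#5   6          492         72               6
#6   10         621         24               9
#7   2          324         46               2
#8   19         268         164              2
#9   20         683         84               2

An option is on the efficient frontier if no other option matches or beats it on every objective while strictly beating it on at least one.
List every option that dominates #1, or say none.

#7

#7: crew size 2≤14, price 324≤418, duration 46≤66, warranty 2≥1 — dominates #1.
Others (#2, #3, #4, #5, #6, #8, #9) are each worse than #1 on at least one objective.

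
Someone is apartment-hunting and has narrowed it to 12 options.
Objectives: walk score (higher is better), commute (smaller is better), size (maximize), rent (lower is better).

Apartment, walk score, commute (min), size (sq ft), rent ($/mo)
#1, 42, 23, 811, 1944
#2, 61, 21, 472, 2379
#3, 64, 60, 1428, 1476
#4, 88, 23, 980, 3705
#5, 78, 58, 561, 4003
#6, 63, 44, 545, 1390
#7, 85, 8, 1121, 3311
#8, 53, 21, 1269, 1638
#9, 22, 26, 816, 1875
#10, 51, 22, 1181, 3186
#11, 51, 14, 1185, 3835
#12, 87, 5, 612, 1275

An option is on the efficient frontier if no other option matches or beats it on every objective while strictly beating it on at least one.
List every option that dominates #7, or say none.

none

#1: worse on walk score (42 vs 85).
#2: worse on walk score (61 vs 85).
#3: worse on walk score (64 vs 85).
#4: worse on commute (23 vs 8).
#5: worse on walk score (78 vs 85).
#6: worse on walk score (63 vs 85).
#8: worse on walk score (53 vs 85).
#9: worse on walk score (22 vs 85).
#10: worse on walk score (51 vs 85).
#11: worse on walk score (51 vs 85).
#12: worse on size (612 vs 1121).
No option dominates #7.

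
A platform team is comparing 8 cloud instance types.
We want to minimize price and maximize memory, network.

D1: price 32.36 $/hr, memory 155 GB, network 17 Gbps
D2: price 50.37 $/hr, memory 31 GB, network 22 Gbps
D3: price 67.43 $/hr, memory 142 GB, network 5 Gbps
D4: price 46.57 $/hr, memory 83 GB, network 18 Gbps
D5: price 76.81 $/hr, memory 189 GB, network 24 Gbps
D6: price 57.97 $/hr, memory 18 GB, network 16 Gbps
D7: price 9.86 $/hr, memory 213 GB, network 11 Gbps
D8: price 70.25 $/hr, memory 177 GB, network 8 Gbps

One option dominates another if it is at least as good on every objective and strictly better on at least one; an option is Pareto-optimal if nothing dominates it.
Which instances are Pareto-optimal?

D1: not dominated.
D2: not dominated.
D3: dominated by D1 (price 32.36≤67.43, memory 155≥142, network 17≥5).
D4: not dominated.
D5: not dominated (best network).
D6: dominated by D1 (price 32.36≤57.97, memory 155≥18, network 17≥16).
D7: not dominated (best price).
D8: dominated by D7 (price 9.86≤70.25, memory 213≥177, network 11≥8).

D1, D2, D4, D5, D7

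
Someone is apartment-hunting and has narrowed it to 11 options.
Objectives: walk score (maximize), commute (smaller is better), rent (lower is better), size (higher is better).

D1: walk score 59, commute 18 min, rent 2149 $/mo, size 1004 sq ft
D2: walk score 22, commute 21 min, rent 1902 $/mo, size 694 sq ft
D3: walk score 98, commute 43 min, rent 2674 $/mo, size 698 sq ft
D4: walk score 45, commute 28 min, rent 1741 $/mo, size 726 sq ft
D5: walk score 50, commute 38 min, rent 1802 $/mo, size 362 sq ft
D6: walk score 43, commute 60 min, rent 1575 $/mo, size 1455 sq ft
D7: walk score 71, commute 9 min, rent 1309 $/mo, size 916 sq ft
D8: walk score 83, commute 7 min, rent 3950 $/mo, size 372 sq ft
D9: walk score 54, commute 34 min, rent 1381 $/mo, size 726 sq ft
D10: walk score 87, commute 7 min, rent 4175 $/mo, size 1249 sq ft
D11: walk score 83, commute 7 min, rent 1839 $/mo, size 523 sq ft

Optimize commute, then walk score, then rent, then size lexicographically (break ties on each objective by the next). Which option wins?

First minimize commute: best is 7, kept {D8, D10, D11}.
Then maximize walk score: best is 87, kept {D10}.

D10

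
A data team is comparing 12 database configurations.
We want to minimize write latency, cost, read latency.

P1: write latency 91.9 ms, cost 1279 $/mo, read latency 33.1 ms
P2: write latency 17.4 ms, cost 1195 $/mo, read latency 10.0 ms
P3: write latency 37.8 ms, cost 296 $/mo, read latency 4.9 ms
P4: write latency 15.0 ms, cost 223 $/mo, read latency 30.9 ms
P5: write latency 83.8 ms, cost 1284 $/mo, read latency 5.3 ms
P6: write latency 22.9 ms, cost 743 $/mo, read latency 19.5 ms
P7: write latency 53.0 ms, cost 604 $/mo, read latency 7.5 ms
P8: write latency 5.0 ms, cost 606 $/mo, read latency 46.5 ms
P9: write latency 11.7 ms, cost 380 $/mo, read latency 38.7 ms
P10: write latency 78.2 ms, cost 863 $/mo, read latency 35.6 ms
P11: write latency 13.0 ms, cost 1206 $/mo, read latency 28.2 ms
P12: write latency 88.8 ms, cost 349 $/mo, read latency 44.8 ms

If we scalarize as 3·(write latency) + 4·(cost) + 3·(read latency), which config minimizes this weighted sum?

P1: 3·91.9 + 4·1279 + 3·33.1 = 5491.0
P2: 3·17.4 + 4·1195 + 3·10.0 = 4862.2
P3: 3·37.8 + 4·296 + 3·4.9 = 1312.1
P4: 3·15.0 + 4·223 + 3·30.9 = 1029.7
P5: 3·83.8 + 4·1284 + 3·5.3 = 5403.3
P6: 3·22.9 + 4·743 + 3·19.5 = 3099.2
P7: 3·53.0 + 4·604 + 3·7.5 = 2597.5
P8: 3·5.0 + 4·606 + 3·46.5 = 2578.5
P9: 3·11.7 + 4·380 + 3·38.7 = 1671.2
P10: 3·78.2 + 4·863 + 3·35.6 = 3793.4
P11: 3·13.0 + 4·1206 + 3·28.2 = 4947.6
P12: 3·88.8 + 4·349 + 3·44.8 = 1796.8
Lowest: P4 at 1029.7.

P4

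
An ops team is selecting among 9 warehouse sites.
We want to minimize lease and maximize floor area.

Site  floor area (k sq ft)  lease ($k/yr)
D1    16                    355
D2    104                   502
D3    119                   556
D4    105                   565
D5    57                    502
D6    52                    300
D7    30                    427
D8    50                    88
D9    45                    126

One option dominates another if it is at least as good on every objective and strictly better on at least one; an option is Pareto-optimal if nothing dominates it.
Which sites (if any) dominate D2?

none

D1: worse on floor area (16 vs 104).
D3: worse on lease (556 vs 502).
D4: worse on lease (565 vs 502).
D5: worse on floor area (57 vs 104).
D6: worse on floor area (52 vs 104).
D7: worse on floor area (30 vs 104).
D8: worse on floor area (50 vs 104).
D9: worse on floor area (45 vs 104).
No option dominates D2.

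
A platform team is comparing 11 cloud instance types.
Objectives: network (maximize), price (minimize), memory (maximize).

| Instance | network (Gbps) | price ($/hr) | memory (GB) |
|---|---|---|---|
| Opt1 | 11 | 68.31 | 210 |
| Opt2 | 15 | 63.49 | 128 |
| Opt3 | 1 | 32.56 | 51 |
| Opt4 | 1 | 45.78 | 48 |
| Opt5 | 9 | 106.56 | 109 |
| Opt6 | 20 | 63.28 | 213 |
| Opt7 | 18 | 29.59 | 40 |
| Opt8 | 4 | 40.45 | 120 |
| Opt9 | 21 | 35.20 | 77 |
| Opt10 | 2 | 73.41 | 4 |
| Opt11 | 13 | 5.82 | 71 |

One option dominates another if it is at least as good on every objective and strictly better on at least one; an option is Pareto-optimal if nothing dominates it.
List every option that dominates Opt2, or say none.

Opt6

Opt6: network 20≥15, price 63.28≤63.49, memory 213≥128 — dominates Opt2.
Others (Opt1, Opt3, Opt4, Opt5, Opt7, Opt8, Opt9, Opt10, Opt11) are each worse than Opt2 on at least one objective.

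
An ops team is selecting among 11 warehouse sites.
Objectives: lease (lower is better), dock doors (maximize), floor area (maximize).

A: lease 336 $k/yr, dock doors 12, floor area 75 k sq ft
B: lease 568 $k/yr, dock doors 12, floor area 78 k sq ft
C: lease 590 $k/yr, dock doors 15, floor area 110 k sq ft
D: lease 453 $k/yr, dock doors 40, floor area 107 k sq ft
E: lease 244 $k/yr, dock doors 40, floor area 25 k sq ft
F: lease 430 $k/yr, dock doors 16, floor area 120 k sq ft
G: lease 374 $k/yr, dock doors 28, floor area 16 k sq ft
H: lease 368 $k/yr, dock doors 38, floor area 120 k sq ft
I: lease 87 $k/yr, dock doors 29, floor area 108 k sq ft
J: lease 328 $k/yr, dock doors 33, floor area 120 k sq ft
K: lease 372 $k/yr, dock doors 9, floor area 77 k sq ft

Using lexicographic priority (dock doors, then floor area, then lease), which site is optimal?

First maximize dock doors: best is 40, kept {D, E}.
Then maximize floor area: best is 107, kept {D}.

D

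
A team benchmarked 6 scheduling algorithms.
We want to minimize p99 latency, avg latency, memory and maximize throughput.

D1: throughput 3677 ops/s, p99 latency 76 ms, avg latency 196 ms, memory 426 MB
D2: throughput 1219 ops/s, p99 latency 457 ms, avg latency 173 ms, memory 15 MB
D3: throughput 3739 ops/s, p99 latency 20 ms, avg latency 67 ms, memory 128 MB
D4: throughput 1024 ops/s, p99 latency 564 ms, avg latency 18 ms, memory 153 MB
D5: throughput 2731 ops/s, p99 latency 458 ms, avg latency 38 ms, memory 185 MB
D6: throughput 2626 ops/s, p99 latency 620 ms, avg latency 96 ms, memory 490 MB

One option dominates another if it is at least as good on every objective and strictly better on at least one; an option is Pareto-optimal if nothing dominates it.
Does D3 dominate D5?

No

D3 vs D5: D3 is worse on avg latency (67 vs 38), so it does not dominate D5.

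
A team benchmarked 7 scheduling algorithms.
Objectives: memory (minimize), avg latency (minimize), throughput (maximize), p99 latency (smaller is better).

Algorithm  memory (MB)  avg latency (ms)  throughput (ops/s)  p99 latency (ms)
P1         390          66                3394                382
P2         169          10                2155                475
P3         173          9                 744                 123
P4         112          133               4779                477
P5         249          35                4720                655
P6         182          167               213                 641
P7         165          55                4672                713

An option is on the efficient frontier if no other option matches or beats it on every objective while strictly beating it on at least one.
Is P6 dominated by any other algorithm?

P2 vs P6: memory 169≤182, avg latency 10≤167, throughput 2155≥213, p99 latency 475≤641 — P2 is at least as good on every objective and strictly better on at least one, so P2 dominates P6.

Yes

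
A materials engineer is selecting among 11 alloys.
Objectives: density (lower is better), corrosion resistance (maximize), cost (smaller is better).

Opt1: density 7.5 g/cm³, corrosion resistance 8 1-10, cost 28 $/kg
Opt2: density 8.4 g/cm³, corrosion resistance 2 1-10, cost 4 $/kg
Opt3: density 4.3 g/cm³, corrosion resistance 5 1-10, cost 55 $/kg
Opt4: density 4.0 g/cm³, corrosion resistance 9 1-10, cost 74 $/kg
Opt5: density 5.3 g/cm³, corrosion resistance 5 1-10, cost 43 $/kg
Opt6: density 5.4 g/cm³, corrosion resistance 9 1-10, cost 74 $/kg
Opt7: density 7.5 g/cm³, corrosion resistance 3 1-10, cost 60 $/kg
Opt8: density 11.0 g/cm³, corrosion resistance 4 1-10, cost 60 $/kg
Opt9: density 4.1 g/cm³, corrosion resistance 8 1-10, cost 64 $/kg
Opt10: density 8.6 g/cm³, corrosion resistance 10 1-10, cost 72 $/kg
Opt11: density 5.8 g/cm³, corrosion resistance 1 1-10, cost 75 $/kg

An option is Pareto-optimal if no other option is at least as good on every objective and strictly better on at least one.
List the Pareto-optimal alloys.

Opt1, Opt2, Opt3, Opt4, Opt5, Opt9, Opt10

Opt1: not dominated.
Opt2: not dominated (best cost).
Opt3: not dominated.
Opt4: not dominated (best density).
Opt5: not dominated.
Opt6: dominated by Opt4 (density 4.0≤5.4, corrosion resistance 9≥9, cost 74≤74).
Opt7: dominated by Opt1 (density 7.5≤7.5, corrosion resistance 8≥3, cost 28≤60).
Opt8: dominated by Opt1 (density 7.5≤11.0, corrosion resistance 8≥4, cost 28≤60).
Opt9: not dominated.
Opt10: not dominated (best corrosion resistance).
Opt11: dominated by Opt3 (density 4.3≤5.8, corrosion resistance 5≥1, cost 55≤75).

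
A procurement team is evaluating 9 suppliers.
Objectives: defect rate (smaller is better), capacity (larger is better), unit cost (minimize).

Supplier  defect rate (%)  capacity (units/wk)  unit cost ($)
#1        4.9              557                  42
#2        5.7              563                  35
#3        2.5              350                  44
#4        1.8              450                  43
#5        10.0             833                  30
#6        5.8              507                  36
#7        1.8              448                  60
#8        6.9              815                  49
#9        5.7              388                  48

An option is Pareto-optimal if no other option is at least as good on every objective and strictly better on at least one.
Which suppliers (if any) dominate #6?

#2: defect rate 5.7≤5.8, capacity 563≥507, unit cost 35≤36 — dominates #6.
Others (#1, #3, #4, #5, #7, #8, #9) are each worse than #6 on at least one objective.

#2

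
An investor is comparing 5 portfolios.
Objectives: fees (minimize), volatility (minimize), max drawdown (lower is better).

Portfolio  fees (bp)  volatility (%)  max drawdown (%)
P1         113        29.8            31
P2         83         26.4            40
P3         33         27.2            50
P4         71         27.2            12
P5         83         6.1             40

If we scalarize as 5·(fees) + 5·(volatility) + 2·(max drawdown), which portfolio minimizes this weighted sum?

P1: 5·113 + 5·29.8 + 2·31 = 776.0
P2: 5·83 + 5·26.4 + 2·40 = 627.0
P3: 5·33 + 5·27.2 + 2·50 = 401.0
P4: 5·71 + 5·27.2 + 2·12 = 515.0
P5: 5·83 + 5·6.1 + 2·40 = 525.5
Lowest: P3 at 401.0.

P3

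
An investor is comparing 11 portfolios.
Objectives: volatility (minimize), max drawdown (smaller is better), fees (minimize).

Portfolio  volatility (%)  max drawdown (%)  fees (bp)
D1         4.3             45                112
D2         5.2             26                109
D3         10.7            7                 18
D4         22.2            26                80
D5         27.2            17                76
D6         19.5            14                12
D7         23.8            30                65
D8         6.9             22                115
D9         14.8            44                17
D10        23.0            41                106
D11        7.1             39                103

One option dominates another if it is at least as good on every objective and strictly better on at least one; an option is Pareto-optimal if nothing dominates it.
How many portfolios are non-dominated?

7

D1: not dominated (best volatility).
D2: not dominated.
D3: not dominated (best max drawdown).
D4: dominated by D3 (volatility 10.7≤22.2, max drawdown 7≤26, fees 18≤80).
D5: dominated by D3 (volatility 10.7≤27.2, max drawdown 7≤17, fees 18≤76).
D6: not dominated (best fees).
D7: dominated by D3 (volatility 10.7≤23.8, max drawdown 7≤30, fees 18≤65).
D8: not dominated.
D9: not dominated.
D10: dominated by D3 (volatility 10.7≤23.0, max drawdown 7≤41, fees 18≤106).
D11: not dominated.
Pareto-optimal: D1, D2, D3, D6, D8, D9, D11 → 7.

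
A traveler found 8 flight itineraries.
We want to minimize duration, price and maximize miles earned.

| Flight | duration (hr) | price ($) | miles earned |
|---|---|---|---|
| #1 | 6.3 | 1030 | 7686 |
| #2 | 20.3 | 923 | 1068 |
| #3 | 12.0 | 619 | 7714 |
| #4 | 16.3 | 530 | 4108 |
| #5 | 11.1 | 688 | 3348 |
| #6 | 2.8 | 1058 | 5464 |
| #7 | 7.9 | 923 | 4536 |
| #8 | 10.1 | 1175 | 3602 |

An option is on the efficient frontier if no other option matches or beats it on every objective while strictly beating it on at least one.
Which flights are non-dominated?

#1, #3, #4, #5, #6, #7

#1: not dominated.
#2: dominated by #3 (duration 12.0≤20.3, price 619≤923, miles earned 7714≥1068).
#3: not dominated (best miles earned).
#4: not dominated (best price).
#5: not dominated.
#6: not dominated (best duration).
#7: not dominated.
#8: dominated by #1 (duration 6.3≤10.1, price 1030≤1175, miles earned 7686≥3602).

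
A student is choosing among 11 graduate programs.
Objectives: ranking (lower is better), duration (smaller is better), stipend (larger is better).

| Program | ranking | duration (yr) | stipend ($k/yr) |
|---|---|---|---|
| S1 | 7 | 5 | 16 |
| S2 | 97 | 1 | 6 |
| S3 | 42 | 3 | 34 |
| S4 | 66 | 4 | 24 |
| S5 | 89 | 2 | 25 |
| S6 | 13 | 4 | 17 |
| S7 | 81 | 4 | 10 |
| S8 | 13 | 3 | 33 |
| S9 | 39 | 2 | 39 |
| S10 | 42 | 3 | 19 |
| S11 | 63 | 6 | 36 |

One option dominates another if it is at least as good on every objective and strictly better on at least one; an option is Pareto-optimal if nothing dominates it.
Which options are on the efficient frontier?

S1, S2, S8, S9

S1: not dominated (best ranking).
S2: not dominated (best duration).
S3: dominated by S9 (ranking 39≤42, duration 2≤3, stipend 39≥34).
S4: dominated by S3 (ranking 42≤66, duration 3≤4, stipend 34≥24).
S5: dominated by S9 (ranking 39≤89, duration 2≤2, stipend 39≥25).
S6: dominated by S8 (ranking 13≤13, duration 3≤4, stipend 33≥17).
S7: dominated by S3 (ranking 42≤81, duration 3≤4, stipend 34≥10).
S8: not dominated.
S9: not dominated (best stipend).
S10: dominated by S3 (ranking 42≤42, duration 3≤3, stipend 34≥19).
S11: dominated by S9 (ranking 39≤63, duration 2≤6, stipend 39≥36).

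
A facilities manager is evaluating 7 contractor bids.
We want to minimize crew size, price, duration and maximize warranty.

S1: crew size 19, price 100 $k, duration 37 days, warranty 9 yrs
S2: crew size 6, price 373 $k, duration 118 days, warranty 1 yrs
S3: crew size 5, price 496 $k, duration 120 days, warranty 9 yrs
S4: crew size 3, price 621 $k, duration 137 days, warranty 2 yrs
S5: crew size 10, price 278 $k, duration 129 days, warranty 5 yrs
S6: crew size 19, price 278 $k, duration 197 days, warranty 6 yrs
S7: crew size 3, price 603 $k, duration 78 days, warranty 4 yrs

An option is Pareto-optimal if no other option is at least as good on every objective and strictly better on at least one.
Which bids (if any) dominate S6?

S1

S1: crew size 19≤19, price 100≤278, duration 37≤197, warranty 9≥6 — dominates S6.
Others (S2, S3, S4, S5, S7) are each worse than S6 on at least one objective.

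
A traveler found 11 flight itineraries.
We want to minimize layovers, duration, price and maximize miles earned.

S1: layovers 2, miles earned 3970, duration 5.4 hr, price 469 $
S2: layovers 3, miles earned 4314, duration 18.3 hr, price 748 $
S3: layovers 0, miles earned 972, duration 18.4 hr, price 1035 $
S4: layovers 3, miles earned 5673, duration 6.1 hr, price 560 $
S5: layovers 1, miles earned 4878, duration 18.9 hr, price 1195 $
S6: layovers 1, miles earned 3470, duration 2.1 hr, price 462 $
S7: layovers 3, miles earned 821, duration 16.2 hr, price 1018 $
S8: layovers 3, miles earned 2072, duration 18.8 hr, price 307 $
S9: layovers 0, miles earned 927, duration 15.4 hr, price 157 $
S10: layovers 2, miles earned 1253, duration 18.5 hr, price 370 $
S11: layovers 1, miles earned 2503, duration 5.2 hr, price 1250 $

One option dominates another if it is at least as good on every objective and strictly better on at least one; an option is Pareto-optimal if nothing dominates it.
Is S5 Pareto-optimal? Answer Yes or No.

Yes

S1: worse on layovers (2 vs 1).
S2: worse on layovers (3 vs 1).
S3: worse on miles earned (972 vs 4878).
S4: worse on layovers (3 vs 1).
S6: worse on miles earned (3470 vs 4878).
S7: worse on layovers (3 vs 1).
S8: worse on layovers (3 vs 1).
S9: worse on miles earned (927 vs 4878).
S10: worse on layovers (2 vs 1).
S11: worse on miles earned (2503 vs 4878).
No option is at least as good as S5 on every objective and strictly better on one.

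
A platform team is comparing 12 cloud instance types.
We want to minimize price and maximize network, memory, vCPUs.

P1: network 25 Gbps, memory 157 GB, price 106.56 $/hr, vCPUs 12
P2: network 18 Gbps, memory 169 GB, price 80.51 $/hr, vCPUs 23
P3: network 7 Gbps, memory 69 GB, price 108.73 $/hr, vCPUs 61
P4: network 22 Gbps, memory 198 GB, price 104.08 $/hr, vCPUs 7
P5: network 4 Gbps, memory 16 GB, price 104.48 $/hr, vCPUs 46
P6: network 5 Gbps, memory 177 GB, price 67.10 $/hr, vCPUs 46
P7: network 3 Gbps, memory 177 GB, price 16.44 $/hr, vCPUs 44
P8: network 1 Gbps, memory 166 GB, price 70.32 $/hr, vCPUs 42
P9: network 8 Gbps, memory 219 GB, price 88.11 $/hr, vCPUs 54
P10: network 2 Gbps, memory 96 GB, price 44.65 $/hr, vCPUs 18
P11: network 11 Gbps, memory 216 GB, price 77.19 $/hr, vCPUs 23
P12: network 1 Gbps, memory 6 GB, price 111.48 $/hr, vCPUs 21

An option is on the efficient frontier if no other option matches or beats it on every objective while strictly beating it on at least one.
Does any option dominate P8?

Yes

P6 vs P8: network 5≥1, memory 177≥166, price 67.10≤70.32, vCPUs 46≥42 — P6 is at least as good on every objective and strictly better on at least one, so P6 dominates P8.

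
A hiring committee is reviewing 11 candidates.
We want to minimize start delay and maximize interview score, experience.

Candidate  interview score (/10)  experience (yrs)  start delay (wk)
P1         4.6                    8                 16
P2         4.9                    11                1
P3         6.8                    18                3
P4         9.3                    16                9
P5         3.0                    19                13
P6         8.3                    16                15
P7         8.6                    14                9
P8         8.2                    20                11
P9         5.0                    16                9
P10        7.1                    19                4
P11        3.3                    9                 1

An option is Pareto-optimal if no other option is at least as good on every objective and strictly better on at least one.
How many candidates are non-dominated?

5

P1: dominated by P2 (interview score 4.9≥4.6, experience 11≥8, start delay 1≤16).
P2: not dominated.
P3: not dominated.
P4: not dominated (best interview score).
P5: dominated by P8 (interview score 8.2≥3.0, experience 20≥19, start delay 11≤13).
P6: dominated by P4 (interview score 9.3≥8.3, experience 16≥16, start delay 9≤15).
P7: dominated by P4 (interview score 9.3≥8.6, experience 16≥14, start delay 9≤9).
P8: not dominated (best experience).
P9: dominated by P3 (interview score 6.8≥5.0, experience 18≥16, start delay 3≤9).
P10: not dominated.
P11: dominated by P2 (interview score 4.9≥3.3, experience 11≥9, start delay 1≤1).
Pareto-optimal: P2, P3, P4, P8, P10 → 5.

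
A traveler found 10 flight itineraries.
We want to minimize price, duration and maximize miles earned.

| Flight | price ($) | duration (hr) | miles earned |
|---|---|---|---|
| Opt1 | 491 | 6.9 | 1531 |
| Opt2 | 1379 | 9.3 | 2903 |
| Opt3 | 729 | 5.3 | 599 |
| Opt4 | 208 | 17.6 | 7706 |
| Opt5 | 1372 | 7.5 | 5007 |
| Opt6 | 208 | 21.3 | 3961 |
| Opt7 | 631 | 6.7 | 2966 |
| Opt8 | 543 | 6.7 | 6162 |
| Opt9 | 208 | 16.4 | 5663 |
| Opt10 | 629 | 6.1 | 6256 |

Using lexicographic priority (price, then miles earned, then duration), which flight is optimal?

Opt4

First minimize price: best is 208, kept {Opt4, Opt6, Opt9}.
Then maximize miles earned: best is 7706, kept {Opt4}.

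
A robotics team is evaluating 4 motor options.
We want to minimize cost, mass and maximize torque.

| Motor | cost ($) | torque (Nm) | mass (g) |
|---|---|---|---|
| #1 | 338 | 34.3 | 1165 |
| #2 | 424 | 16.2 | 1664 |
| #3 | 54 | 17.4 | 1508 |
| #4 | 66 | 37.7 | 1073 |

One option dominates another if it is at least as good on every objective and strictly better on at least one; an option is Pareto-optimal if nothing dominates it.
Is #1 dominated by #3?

#3 vs #1: #3 is worse on torque (17.4 vs 34.3), so it does not dominate #1.

No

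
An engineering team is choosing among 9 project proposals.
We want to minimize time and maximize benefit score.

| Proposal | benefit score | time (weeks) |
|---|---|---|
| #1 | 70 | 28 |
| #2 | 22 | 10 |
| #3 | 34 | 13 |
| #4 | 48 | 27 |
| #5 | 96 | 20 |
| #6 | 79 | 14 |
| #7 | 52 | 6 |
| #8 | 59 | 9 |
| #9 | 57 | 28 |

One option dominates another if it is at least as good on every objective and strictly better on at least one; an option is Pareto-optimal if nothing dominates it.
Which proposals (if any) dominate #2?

#7: benefit score 52≥22, time 6≤10 — dominates #2.
#8: benefit score 59≥22, time 9≤10 — dominates #2.
Others (#1, #3, #4, #5, #6, #9) are each worse than #2 on at least one objective.

#7, #8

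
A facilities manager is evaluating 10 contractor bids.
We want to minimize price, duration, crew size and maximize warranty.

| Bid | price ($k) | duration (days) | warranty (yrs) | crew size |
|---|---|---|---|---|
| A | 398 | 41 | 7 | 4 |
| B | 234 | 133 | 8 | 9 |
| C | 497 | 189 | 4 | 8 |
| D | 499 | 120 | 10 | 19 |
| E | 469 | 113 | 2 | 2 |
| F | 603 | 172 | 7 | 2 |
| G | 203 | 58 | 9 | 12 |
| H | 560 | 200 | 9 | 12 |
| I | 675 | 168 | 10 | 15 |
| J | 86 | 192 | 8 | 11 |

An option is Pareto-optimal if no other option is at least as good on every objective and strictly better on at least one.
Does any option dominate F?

No

A: worse on crew size (4 vs 2).
B: worse on crew size (9 vs 2).
C: worse on duration (189 vs 172).
D: worse on crew size (19 vs 2).
E: worse on warranty (2 vs 7).
G: worse on crew size (12 vs 2).
H: worse on duration (200 vs 172).
I: worse on price (675 vs 603).
J: worse on duration (192 vs 172).
No option is at least as good as F on every objective and strictly better on one.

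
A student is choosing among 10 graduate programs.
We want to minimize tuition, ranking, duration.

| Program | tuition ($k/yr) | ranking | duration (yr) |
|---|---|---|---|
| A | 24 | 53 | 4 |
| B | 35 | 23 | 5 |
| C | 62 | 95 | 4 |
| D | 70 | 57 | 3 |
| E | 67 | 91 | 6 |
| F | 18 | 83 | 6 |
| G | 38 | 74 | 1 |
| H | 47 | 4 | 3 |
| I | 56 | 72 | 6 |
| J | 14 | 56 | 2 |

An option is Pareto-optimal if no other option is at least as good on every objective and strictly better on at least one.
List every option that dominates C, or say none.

A, G, H, J

A: tuition 24≤62, ranking 53≤95, duration 4≤4 — dominates C.
G: tuition 38≤62, ranking 74≤95, duration 1≤4 — dominates C.
H: tuition 47≤62, ranking 4≤95, duration 3≤4 — dominates C.
J: tuition 14≤62, ranking 56≤95, duration 2≤4 — dominates C.
Others (B, D, E, F, I) are each worse than C on at least one objective.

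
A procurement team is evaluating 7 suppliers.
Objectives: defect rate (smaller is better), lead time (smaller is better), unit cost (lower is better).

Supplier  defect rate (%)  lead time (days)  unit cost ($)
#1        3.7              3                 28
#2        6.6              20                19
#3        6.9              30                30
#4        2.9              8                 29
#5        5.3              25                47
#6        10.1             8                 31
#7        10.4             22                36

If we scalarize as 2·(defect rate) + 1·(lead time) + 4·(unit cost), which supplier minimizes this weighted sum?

#2

#1: 2·3.7 + 1·3 + 4·28 = 122.4
#2: 2·6.6 + 1·20 + 4·19 = 109.2
#3: 2·6.9 + 1·30 + 4·30 = 163.8
#4: 2·2.9 + 1·8 + 4·29 = 129.8
#5: 2·5.3 + 1·25 + 4·47 = 223.6
#6: 2·10.1 + 1·8 + 4·31 = 152.2
#7: 2·10.4 + 1·22 + 4·36 = 186.8
Lowest: #2 at 109.2.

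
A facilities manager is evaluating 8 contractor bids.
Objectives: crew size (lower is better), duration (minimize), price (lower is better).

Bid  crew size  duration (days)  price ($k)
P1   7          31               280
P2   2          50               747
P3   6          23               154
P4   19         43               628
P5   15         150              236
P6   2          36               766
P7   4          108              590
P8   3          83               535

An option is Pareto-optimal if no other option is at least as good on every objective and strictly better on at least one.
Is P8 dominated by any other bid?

P1: worse on crew size (7 vs 3).
P2: worse on price (747 vs 535).
P3: worse on crew size (6 vs 3).
P4: worse on crew size (19 vs 3).
P5: worse on crew size (15 vs 3).
P6: worse on price (766 vs 535).
P7: worse on crew size (4 vs 3).
No option is at least as good as P8 on every objective and strictly better on one.

No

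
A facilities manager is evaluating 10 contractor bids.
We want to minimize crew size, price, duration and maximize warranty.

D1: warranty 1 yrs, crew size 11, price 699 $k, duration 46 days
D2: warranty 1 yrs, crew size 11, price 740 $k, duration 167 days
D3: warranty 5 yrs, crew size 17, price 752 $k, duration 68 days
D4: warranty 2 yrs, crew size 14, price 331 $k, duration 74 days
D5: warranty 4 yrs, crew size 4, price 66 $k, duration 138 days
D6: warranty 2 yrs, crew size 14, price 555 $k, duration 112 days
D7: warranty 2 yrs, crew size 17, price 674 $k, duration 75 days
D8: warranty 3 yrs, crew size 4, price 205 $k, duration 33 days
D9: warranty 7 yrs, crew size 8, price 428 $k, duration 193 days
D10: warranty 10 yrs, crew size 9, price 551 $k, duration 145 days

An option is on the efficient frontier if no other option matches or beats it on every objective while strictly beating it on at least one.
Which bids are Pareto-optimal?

D3, D5, D8, D9, D10

D1: dominated by D8 (warranty 3≥1, crew size 4≤11, price 205≤699, duration 33≤46).
D2: dominated by D1 (warranty 1≥1, crew size 11≤11, price 699≤740, duration 46≤167).
D3: not dominated.
D4: dominated by D8 (warranty 3≥2, crew size 4≤14, price 205≤331, duration 33≤74).
D5: not dominated (best price).
D6: dominated by D4 (warranty 2≥2, crew size 14≤14, price 331≤555, duration 74≤112).
D7: dominated by D4 (warranty 2≥2, crew size 14≤17, price 331≤674, duration 74≤75).
D8: not dominated (best duration).
D9: not dominated.
D10: not dominated (best warranty).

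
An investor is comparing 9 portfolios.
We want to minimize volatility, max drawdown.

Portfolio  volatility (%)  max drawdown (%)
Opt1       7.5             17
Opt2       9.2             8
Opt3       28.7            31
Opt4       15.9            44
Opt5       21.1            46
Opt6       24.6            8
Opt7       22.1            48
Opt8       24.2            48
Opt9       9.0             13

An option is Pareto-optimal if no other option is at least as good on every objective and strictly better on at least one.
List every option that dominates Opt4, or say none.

Opt1: volatility 7.5≤15.9, max drawdown 17≤44 — dominates Opt4.
Opt2: volatility 9.2≤15.9, max drawdown 8≤44 — dominates Opt4.
Opt9: volatility 9.0≤15.9, max drawdown 13≤44 — dominates Opt4.
Others (Opt3, Opt5, Opt6, Opt7, Opt8) are each worse than Opt4 on at least one objective.

Opt1, Opt2, Opt9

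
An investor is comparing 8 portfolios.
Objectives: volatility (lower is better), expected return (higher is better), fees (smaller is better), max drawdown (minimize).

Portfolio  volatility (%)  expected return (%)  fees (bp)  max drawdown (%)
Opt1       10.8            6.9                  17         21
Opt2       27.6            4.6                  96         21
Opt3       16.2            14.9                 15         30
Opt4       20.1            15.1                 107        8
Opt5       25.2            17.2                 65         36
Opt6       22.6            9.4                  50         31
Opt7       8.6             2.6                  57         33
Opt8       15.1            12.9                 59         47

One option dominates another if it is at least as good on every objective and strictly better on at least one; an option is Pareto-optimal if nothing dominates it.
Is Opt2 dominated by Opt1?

Opt1 vs Opt2: volatility 10.8≤27.6, expected return 6.9≥4.6, fees 17≤96, max drawdown 21≤21 — Opt1 is at least as good on every objective with at least one strict improvement.

Yes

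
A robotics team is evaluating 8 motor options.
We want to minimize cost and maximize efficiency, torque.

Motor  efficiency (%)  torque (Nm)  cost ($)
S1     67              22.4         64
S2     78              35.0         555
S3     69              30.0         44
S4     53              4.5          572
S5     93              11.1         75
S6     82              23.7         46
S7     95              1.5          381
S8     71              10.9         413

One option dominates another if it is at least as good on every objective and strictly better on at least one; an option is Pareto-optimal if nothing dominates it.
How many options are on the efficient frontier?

5

S1: dominated by S3 (efficiency 69≥67, torque 30.0≥22.4, cost 44≤64).
S2: not dominated (best torque).
S3: not dominated (best cost).
S4: dominated by S1 (efficiency 67≥53, torque 22.4≥4.5, cost 64≤572).
S5: not dominated.
S6: not dominated.
S7: not dominated (best efficiency).
S8: dominated by S5 (efficiency 93≥71, torque 11.1≥10.9, cost 75≤413).
Pareto-optimal: S2, S3, S5, S6, S7 → 5.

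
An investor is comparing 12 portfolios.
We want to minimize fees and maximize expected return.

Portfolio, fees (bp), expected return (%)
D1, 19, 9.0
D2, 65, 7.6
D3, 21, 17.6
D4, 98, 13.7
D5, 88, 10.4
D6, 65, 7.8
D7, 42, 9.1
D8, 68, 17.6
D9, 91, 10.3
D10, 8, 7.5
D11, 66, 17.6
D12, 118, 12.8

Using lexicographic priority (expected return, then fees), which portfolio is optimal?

First maximize expected return: best is 17.6, kept {D3, D8, D11}.
Then minimize fees: best is 21, kept {D3}.

D3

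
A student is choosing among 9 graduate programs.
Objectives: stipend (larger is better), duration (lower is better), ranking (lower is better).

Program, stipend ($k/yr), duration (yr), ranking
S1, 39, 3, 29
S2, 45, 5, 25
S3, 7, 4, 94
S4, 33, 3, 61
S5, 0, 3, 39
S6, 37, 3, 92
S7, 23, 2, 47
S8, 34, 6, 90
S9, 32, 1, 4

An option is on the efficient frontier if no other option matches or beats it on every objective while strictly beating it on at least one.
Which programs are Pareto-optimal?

S1, S2, S9

S1: not dominated.
S2: not dominated (best stipend).
S3: dominated by S1 (stipend 39≥7, duration 3≤4, ranking 29≤94).
S4: dominated by S1 (stipend 39≥33, duration 3≤3, ranking 29≤61).
S5: dominated by S1 (stipend 39≥0, duration 3≤3, ranking 29≤39).
S6: dominated by S1 (stipend 39≥37, duration 3≤3, ranking 29≤92).
S7: dominated by S9 (stipend 32≥23, duration 1≤2, ranking 4≤47).
S8: dominated by S1 (stipend 39≥34, duration 3≤6, ranking 29≤90).
S9: not dominated (best duration).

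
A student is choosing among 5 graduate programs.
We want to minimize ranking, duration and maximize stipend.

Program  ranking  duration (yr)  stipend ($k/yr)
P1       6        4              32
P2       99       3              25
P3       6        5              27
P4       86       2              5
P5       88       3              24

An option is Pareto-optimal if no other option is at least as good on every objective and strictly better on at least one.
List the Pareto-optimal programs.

P1: not dominated (best stipend).
P2: not dominated.
P3: dominated by P1 (ranking 6≤6, duration 4≤5, stipend 32≥27).
P4: not dominated (best duration).
P5: not dominated.

P1, P2, P4, P5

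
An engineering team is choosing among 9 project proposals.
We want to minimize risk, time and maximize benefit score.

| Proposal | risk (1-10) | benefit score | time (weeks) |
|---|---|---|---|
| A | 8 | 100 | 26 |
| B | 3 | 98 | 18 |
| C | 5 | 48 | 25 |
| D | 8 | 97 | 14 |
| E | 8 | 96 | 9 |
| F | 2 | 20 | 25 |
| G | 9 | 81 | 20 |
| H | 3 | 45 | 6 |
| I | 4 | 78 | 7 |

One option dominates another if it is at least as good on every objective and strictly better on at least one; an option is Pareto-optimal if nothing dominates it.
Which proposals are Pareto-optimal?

A: not dominated (best benefit score).
B: not dominated.
C: dominated by B (risk 3≤5, benefit score 98≥48, time 18≤25).
D: not dominated.
E: not dominated.
F: not dominated (best risk).
G: dominated by B (risk 3≤9, benefit score 98≥81, time 18≤20).
H: not dominated (best time).
I: not dominated.

A, B, D, E, F, H, I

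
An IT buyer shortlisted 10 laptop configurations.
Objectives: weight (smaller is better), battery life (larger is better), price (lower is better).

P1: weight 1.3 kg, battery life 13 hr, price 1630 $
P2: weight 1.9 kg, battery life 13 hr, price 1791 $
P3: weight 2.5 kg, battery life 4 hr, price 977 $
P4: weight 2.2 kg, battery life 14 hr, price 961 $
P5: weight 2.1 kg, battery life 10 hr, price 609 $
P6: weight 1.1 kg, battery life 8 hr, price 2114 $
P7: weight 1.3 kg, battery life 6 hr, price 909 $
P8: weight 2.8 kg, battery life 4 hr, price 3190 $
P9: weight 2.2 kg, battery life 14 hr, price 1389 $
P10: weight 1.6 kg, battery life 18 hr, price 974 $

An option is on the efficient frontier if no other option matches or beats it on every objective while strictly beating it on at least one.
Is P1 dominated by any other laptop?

P2: worse on weight (1.9 vs 1.3).
P3: worse on weight (2.5 vs 1.3).
P4: worse on weight (2.2 vs 1.3).
P5: worse on weight (2.1 vs 1.3).
P6: worse on battery life (8 vs 13).
P7: worse on battery life (6 vs 13).
P8: worse on weight (2.8 vs 1.3).
P9: worse on weight (2.2 vs 1.3).
P10: worse on weight (1.6 vs 1.3).
No option is at least as good as P1 on every objective and strictly better on one.

No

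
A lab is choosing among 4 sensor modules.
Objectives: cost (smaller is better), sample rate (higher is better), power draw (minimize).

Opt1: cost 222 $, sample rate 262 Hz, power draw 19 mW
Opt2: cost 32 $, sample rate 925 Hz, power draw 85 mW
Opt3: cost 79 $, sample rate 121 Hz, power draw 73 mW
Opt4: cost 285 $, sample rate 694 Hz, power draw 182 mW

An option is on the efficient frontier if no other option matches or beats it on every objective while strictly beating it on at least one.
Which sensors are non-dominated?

Opt1: not dominated (best power draw).
Opt2: not dominated (best cost).
Opt3: not dominated.
Opt4: dominated by Opt2 (cost 32≤285, sample rate 925≥694, power draw 85≤182).

Opt1, Opt2, Opt3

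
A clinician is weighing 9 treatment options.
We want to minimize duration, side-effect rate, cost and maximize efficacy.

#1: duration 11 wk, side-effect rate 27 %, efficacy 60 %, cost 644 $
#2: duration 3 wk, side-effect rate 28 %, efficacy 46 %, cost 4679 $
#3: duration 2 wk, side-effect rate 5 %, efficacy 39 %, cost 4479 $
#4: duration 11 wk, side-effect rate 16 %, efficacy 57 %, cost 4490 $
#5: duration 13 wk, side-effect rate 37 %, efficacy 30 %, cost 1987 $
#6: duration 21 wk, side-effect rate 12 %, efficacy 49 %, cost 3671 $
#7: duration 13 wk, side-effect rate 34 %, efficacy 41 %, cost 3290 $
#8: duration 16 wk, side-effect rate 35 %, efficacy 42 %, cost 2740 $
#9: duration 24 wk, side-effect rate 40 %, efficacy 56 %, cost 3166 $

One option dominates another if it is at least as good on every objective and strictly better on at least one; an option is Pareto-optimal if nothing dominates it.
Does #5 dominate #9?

#5 vs #9: #5 is worse on efficacy (30 vs 56), so it does not dominate #9.

No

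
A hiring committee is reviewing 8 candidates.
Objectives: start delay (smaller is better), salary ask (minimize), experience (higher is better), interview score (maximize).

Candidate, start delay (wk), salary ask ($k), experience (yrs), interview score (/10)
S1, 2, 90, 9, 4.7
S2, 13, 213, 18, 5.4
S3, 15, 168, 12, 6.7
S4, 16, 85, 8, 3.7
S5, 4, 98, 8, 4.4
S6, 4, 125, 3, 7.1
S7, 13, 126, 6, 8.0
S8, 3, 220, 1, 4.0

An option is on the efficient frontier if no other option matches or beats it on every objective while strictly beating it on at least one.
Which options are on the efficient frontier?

S1, S2, S3, S4, S6, S7

S1: not dominated (best start delay).
S2: not dominated (best experience).
S3: not dominated.
S4: not dominated (best salary ask).
S5: dominated by S1 (start delay 2≤4, salary ask 90≤98, experience 9≥8, interview score 4.7≥4.4).
S6: not dominated.
S7: not dominated (best interview score).
S8: dominated by S1 (start delay 2≤3, salary ask 90≤220, experience 9≥1, interview score 4.7≥4.0).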